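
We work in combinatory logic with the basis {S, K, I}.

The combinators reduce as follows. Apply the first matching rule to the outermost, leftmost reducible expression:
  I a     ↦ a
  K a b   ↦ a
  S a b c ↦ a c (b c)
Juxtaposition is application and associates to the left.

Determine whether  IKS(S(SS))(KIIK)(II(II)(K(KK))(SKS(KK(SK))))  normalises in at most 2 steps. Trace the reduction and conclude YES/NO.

  start: IKS(S(SS))(KIIK)(II(II)(K(KK))(SKS(KK(SK))))
  [1] KS(S(SS))(KIIK)(II(II)(K(KK))(SKS(KK(SK))))
  [2] S(KIIK)(II(II)(K(KK))(SKS(KK(SK))))

Answer: NO — after 2 steps the term is S(KIIK)(II(II)(K(KK))(SKS(KK(SK)))), not yet normal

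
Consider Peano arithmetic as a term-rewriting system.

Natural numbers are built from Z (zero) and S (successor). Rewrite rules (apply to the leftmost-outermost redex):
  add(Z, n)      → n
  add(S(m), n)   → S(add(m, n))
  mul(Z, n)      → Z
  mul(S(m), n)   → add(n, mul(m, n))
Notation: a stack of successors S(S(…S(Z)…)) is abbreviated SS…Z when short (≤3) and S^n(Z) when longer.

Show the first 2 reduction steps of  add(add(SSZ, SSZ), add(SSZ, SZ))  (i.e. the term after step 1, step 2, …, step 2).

Answer: after 2 steps: S(add(add(SZ, SSZ), add(SSZ, SZ)))

Derivation:
  start: add(add(SSZ, SSZ), add(SSZ, SZ))
  →1  add(S(add(SZ, SSZ)), add(SSZ, SZ))
  →2  S(add(add(SZ, SSZ), add(SSZ, SZ)))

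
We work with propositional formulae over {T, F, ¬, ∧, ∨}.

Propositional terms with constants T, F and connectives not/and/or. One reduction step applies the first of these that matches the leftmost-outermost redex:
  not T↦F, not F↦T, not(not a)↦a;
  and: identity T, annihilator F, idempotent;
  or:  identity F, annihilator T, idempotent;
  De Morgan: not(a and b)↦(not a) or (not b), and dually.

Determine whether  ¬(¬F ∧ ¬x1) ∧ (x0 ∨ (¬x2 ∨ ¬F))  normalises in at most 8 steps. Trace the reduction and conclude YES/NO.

Answer: YES — reaches normal form x1 in 8 ≤ 8 steps

Reduction:
  start: ¬(¬F ∧ ¬x1) ∧ (x0 ∨ (¬x2 ∨ ¬F))
  →1  (¬¬F ∨ ¬¬x1) ∧ (x0 ∨ (¬x2 ∨ ¬F))
  →2  (F ∨ ¬¬x1) ∧ (x0 ∨ (¬x2 ∨ ¬F))
  →3  ¬¬x1 ∧ (x0 ∨ (¬x2 ∨ ¬F))
  →4  x1 ∧ (x0 ∨ (¬x2 ∨ ¬F))
  →5  x1 ∧ (x0 ∨ (¬x2 ∨ T))
  →6  x1 ∧ (x0 ∨ T)
  →7  x1 ∧ T
  →8  x1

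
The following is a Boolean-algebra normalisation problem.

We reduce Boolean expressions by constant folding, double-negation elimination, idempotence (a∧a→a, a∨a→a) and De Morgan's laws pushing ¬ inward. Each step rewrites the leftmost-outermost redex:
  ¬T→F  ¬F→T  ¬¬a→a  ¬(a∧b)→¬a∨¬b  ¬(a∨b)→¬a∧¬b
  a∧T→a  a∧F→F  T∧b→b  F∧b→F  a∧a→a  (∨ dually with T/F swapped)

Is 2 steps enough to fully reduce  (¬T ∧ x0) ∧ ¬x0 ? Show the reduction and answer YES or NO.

Answer: NO — after 2 steps the term is F ∧ ¬x0, not yet normal

Derivation:
  start: (¬T ∧ x0) ∧ ¬x0
  step 1: (F ∧ x0) ∧ ¬x0
  step 2: F ∧ ¬x0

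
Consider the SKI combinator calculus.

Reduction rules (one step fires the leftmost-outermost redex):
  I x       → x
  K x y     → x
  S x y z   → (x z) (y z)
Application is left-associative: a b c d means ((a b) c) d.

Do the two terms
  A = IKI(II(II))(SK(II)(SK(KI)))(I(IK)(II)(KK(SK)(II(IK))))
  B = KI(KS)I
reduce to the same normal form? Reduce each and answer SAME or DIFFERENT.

Answer: SAME — A ⇓ I, B ⇓ I

Reduction:
Term A:
  start: IKI(II(II))(SK(II)(SK(KI)))(I(IK)(II)(KK(SK)(II(IK))))
  →1  KI(II(II))(SK(II)(SK(KI)))(I(IK)(II)(KK(SK)(II(IK))))
  →2  I(SK(II)(SK(KI)))(I(IK)(II)(KK(SK)(II(IK))))
  →3  SK(II)(SK(KI))(I(IK)(II)(KK(SK)(II(IK))))
  →4  K(SK(KI))(II(SK(KI)))(I(IK)(II)(KK(SK)(II(IK))))
  →5  SK(KI)(I(IK)(II)(KK(SK)(II(IK))))
  →6  K(I(IK)(II)(KK(SK)(II(IK))))(KI(I(IK)(II)(KK(SK)(II(IK)))))
  →7  I(IK)(II)(KK(SK)(II(IK)))
  →8  IK(II)(KK(SK)(II(IK)))
  →9  K(II)(KK(SK)(II(IK)))
  →10  II
  →11  I

Term B:
  start: KI(KS)I
  →1  II
  →2  I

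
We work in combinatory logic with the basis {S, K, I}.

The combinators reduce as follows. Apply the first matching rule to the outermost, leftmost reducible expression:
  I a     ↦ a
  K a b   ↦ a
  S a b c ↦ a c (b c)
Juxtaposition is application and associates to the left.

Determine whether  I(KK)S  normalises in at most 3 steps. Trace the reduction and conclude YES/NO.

Answer: YES — reaches normal form K in 2 ≤ 3 steps

Working:
  start: I(KK)S
  [1] KKS
  [2] K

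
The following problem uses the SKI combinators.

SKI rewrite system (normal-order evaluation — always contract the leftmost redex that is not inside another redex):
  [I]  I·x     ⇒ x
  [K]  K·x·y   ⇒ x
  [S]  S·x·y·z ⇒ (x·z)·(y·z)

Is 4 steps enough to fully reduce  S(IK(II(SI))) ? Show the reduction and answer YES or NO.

Answer: YES — reaches normal form S(K(SI)) in 3 ≤ 4 steps

Working:
  start: S(IK(II(SI)))
  [1] S(K(II(SI)))
  [2] S(K(I(SI)))
  [3] S(K(SI))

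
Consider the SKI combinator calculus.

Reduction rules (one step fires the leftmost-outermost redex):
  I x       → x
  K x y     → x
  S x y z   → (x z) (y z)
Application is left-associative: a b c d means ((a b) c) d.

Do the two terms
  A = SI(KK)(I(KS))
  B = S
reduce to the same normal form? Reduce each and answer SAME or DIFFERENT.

Answer: SAME — A ⇓ S, B ⇓ S

Working:
Term A:
  start: SI(KK)(I(KS))
  →1  I(I(KS))(KK(I(KS)))
  →2  I(KS)(KK(I(KS)))
  →3  KS(KK(I(KS)))
  →4  S

Term B:
  start: S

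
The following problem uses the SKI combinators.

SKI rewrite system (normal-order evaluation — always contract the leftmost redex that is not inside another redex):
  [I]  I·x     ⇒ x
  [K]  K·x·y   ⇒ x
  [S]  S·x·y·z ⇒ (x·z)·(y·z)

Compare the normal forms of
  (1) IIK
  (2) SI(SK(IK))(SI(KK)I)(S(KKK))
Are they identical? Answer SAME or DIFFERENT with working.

Answer: SAME — A ⇓ K, B ⇓ K

Working:
Term A:
  start: IIK
  →1  IK
  →2  K

Term B:
  start: SI(SK(IK))(SI(KK)I)(S(KKK))
  →1  I(SI(KK)I)(SK(IK)(SI(KK)I))(S(KKK))
  →2  SI(KK)I(SK(IK)(SI(KK)I))(S(KKK))
  →3  II(KKI)(SK(IK)(SI(KK)I))(S(KKK))
  →4  I(KKI)(SK(IK)(SI(KK)I))(S(KKK))
  →5  KKI(SK(IK)(SI(KK)I))(S(KKK))
  →6  K(SK(IK)(SI(KK)I))(S(KKK))
  →7  SK(IK)(SI(KK)I)
  →8  K(SI(KK)I)(IK(SI(KK)I))
  →9  SI(KK)I
  →10  II(KKI)
  →11  I(KKI)
  →12  KKI
  →13  K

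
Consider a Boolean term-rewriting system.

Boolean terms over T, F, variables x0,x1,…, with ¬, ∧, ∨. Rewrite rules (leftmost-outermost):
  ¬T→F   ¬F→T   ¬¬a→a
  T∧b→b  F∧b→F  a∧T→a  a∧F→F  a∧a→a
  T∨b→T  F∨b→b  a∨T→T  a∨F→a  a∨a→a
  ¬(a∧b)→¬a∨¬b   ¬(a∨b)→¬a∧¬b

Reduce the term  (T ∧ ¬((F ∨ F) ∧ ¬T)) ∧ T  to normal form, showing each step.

  start: (T ∧ ¬((F ∨ F) ∧ ¬T)) ∧ T
  →1  T ∧ ¬((F ∨ F) ∧ ¬T)
  →2  ¬((F ∨ F) ∧ ¬T)
  →3  ¬(F ∨ F) ∨ ¬¬T
  →4  (¬F ∧ ¬F) ∨ ¬¬T
  →5  ¬F ∨ ¬¬T
  →6  T ∨ ¬¬T
  →7  T

Answer: normal form = T  (in 7 steps)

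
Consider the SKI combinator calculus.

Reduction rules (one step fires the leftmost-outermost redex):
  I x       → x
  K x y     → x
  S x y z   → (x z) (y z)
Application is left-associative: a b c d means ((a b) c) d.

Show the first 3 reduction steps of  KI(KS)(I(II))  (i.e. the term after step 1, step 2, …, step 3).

Answer: after 3 steps: II

Working:
  start: KI(KS)(I(II))
  step 1: I(I(II))
  step 2: I(II)
  step 3: II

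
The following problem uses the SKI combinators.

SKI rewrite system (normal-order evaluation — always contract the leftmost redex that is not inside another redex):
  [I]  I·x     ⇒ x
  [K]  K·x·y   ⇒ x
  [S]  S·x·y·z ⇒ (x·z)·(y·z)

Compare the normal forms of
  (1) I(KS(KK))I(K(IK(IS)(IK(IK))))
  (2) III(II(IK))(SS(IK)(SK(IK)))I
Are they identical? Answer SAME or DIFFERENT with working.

Answer: DIFFERENT — A ⇓ SI(KS), B ⇓ S(SKK)(K(SKK))

Working:
Term A:
  start: I(KS(KK))I(K(IK(IS)(IK(IK))))
  →1  KS(KK)I(K(IK(IS)(IK(IK))))
  →2  SI(K(IK(IS)(IK(IK))))
  →3  SI(K(K(IS)(IK(IK))))
  →4  SI(K(IS))
  →5  SI(KS)

Term B:
  start: III(II(IK))(SS(IK)(SK(IK)))I
  →1  II(II(IK))(SS(IK)(SK(IK)))I
  →2  I(II(IK))(SS(IK)(SK(IK)))I
  →3  II(IK)(SS(IK)(SK(IK)))I
  →4  I(IK)(SS(IK)(SK(IK)))I
  →5  IK(SS(IK)(SK(IK)))I
  →6  K(SS(IK)(SK(IK)))I
  →7  SS(IK)(SK(IK))
  →8  S(SK(IK))(IK(SK(IK)))
  →9  S(SKK)(IK(SK(IK)))
  →10  S(SKK)(K(SK(IK)))
  →11  S(SKK)(K(SKK))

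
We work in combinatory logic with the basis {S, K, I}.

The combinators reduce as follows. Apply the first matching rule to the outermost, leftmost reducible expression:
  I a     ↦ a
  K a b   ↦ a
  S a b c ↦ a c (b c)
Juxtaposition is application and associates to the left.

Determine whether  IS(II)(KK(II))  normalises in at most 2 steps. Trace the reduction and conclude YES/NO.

  start: IS(II)(KK(II))
  step 1: S(II)(KK(II))
  step 2: SI(KK(II))

Answer: NO — after 2 steps the term is SI(KK(II)), not yet normal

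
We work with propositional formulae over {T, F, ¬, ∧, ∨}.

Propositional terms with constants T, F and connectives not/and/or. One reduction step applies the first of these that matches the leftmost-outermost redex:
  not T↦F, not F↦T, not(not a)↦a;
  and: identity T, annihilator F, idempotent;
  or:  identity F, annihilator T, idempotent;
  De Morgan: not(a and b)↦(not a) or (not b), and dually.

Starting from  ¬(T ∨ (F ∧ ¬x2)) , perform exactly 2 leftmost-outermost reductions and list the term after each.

  start: ¬(T ∨ (F ∧ ¬x2))
  [1] ¬T ∧ ¬(F ∧ ¬x2)
  [2] F ∧ ¬(F ∧ ¬x2)

Answer: after 2 steps: F ∧ ¬(F ∧ ¬x2)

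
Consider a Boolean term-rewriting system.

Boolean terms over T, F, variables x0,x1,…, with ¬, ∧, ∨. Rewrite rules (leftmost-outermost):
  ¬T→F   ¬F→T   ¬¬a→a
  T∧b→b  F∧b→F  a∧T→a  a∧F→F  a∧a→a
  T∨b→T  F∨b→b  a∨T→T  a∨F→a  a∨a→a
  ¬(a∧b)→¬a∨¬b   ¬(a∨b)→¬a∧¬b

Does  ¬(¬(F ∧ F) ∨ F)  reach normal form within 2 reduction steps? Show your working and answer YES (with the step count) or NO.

  start: ¬(¬(F ∧ F) ∨ F)
  step 1: ¬¬(F ∧ F) ∧ ¬F
  step 2: (F ∧ F) ∧ ¬F

Answer: NO — after 2 steps the term is (F ∧ F) ∧ ¬F, not yet normal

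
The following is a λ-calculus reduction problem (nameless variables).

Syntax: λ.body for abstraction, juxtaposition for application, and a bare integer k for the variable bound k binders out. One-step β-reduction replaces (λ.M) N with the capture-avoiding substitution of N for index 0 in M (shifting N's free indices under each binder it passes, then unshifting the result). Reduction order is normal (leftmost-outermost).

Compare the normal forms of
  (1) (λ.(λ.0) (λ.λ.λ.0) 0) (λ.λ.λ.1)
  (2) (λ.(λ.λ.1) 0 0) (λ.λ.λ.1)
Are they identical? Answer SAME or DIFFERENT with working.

Answer: DIFFERENT — A ⇓ λ.λ.0, B ⇓ λ.λ.λ.1

Reduction:
Term A:
  start: (λ.(λ.0) (λ.λ.λ.0) 0) (λ.λ.λ.1)
  [1] (λ.0) (λ.λ.λ.0) (λ.λ.λ.1)
  [2] (λ.λ.λ.0) (λ.λ.λ.1)
  [3] λ.λ.0

Term B:
  start: (λ.(λ.λ.1) 0 0) (λ.λ.λ.1)
  [1] (λ.λ.1) (λ.λ.λ.1) (λ.λ.λ.1)
  [2] (λ.λ.λ.λ.1) (λ.λ.λ.1)
  [3] λ.λ.λ.1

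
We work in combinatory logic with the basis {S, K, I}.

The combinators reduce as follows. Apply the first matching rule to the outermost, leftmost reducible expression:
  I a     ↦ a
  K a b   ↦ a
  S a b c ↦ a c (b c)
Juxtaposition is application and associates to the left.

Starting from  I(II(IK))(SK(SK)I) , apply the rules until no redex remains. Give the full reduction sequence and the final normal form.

  start: I(II(IK))(SK(SK)I)
  step 1: II(IK)(SK(SK)I)
  step 2: I(IK)(SK(SK)I)
  step 3: IK(SK(SK)I)
  step 4: K(SK(SK)I)
  step 5: K(KI(SKI))
  step 6: KI

Answer: normal form = KI  (in 6 steps)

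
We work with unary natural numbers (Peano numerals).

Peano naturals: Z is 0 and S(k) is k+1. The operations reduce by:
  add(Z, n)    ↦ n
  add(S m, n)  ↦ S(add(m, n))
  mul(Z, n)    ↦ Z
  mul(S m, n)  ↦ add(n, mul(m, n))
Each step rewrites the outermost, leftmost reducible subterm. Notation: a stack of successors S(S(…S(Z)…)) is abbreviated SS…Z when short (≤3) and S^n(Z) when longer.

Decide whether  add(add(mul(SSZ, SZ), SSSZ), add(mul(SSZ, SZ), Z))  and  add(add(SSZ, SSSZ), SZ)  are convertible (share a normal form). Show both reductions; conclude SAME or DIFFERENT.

Term A:
  start: add(add(mul(SSZ, SZ), SSSZ), add(mul(SSZ, SZ), Z))
  →1  add(add(add(SZ, mul(SZ, SZ)), SSSZ), add(mul(SSZ, SZ), Z))
  →2  add(add(S(add(Z, mul(SZ, SZ))), SSSZ), add(mul(SSZ, SZ), Z))
  →3  add(S(add(add(Z, mul(SZ, SZ)), SSSZ)), add(mul(SSZ, SZ), Z))
  →4  S(add(add(add(Z, mul(SZ, SZ)), SSSZ), add(mul(SSZ, SZ), Z)))
  →5  S(add(add(mul(SZ, SZ), SSSZ), add(mul(SSZ, SZ), Z)))
  →6  S(add(add(add(SZ, mul(Z, SZ)), SSSZ), add(mul(SSZ, SZ), Z)))
  →7  S(add(add(S(add(Z, mul(Z, SZ))), SSSZ), add(mul(SSZ, SZ), Z)))
  →8  S(add(S(add(add(Z, mul(Z, SZ)), SSSZ)), add(mul(SSZ, SZ), Z)))
  →9  S(S(add(add(add(Z, mul(Z, SZ)), SSSZ), add(mul(SSZ, SZ), Z))))
  →10  S(S(add(add(mul(Z, SZ), SSSZ), add(mul(SSZ, SZ), Z))))
  →11  S(S(add(add(Z, SSSZ), add(mul(SSZ, SZ), Z))))
  →12  S(S(add(SSSZ, add(mul(SSZ, SZ), Z))))
  →13  S(S(S(add(SSZ, add(mul(SSZ, SZ), Z)))))
  →14  S(S(S(S(add(SZ, add(mul(SSZ, SZ), Z))))))
  →15  S(S(S(S(S(add(Z, add(mul(SSZ, SZ), Z)))))))
  →16  S(S(S(S(S(add(mul(SSZ, SZ), Z))))))
  →17  S(S(S(S(S(add(add(SZ, mul(SZ, SZ)), Z))))))
  →18  S(S(S(S(S(add(S(add(Z, mul(SZ, SZ))), Z))))))
  →19  S(S(S(S(S(S(add(add(Z, mul(SZ, SZ)), Z)))))))
  →20  S(S(S(S(S(S(add(mul(SZ, SZ), Z)))))))
  →21  S(S(S(S(S(S(add(add(SZ, mul(Z, SZ)), Z)))))))
  →22  S(S(S(S(S(S(add(S(add(Z, mul(Z, SZ))), Z)))))))
  →23  S(S(S(S(S(S(S(add(add(Z, mul(Z, SZ)), Z))))))))
  →24  S(S(S(S(S(S(S(add(mul(Z, SZ), Z))))))))
  →25  S(S(S(S(S(S(S(add(Z, Z))))))))
  →26  S^7(Z)

Term B:
  start: add(add(SSZ, SSSZ), SZ)
  →1  add(S(add(SZ, SSSZ)), SZ)
  →2  S(add(add(SZ, SSSZ), SZ))
  →3  S(add(S(add(Z, SSSZ)), SZ))
  →4  S(S(add(add(Z, SSSZ), SZ)))
  →5  S(S(add(SSSZ, SZ)))
  →6  S(S(S(add(SSZ, SZ))))
  →7  S(S(S(S(add(SZ, SZ)))))
  →8  S(S(S(S(S(add(Z, SZ))))))
  →9  S^6(Z)

Answer: DIFFERENT — A ⇓ S^7(Z), B ⇓ S^6(Z)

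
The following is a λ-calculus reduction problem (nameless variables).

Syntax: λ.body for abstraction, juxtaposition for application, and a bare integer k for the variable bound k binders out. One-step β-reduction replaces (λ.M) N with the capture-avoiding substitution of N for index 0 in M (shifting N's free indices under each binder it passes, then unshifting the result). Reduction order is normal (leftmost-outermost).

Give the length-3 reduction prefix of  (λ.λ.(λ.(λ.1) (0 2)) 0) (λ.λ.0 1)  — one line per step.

Answer: after 3 steps: λ.0

Derivation:
  start: (λ.λ.(λ.(λ.1) (0 2)) 0) (λ.λ.0 1)
  →1  λ.(λ.(λ.1) (0 (λ.λ.0 1))) 0
  →2  λ.(λ.1) (0 (λ.λ.0 1))
  →3  λ.0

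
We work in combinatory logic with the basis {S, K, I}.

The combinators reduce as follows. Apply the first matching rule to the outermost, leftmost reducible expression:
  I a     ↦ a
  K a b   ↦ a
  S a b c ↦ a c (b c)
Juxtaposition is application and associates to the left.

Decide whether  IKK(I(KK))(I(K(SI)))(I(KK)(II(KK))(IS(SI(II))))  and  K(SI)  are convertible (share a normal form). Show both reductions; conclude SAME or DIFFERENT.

Term A:
  start: IKK(I(KK))(I(K(SI)))(I(KK)(II(KK))(IS(SI(II))))
  →1  KK(I(KK))(I(K(SI)))(I(KK)(II(KK))(IS(SI(II))))
  →2  K(I(K(SI)))(I(KK)(II(KK))(IS(SI(II))))
  →3  I(K(SI))
  →4  K(SI)

Term B:
  start: K(SI)

Answer: SAME — A ⇓ K(SI), B ⇓ K(SI)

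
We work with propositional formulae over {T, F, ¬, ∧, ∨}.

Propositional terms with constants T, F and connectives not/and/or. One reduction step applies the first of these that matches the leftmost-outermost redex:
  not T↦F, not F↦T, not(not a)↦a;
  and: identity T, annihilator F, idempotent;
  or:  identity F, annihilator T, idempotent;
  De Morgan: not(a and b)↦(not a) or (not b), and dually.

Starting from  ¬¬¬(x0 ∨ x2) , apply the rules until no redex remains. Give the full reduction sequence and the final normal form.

Answer: normal form = ¬x0 ∧ ¬x2  (in 2 steps)

Working:
  start: ¬¬¬(x0 ∨ x2)
  step 1: ¬(x0 ∨ x2)
  step 2: ¬x0 ∧ ¬x2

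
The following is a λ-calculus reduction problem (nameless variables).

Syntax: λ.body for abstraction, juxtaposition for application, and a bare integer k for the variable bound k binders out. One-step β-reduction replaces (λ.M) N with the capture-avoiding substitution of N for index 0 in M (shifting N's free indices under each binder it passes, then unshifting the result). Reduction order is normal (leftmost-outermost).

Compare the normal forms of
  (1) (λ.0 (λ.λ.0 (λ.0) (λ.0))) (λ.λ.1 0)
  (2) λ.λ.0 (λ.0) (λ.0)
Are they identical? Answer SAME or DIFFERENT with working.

Term A:
  start: (λ.0 (λ.λ.0 (λ.0) (λ.0))) (λ.λ.1 0)
  [1] (λ.λ.1 0) (λ.λ.0 (λ.0) (λ.0))
  [2] λ.(λ.λ.0 (λ.0) (λ.0)) 0
  [3] λ.λ.0 (λ.0) (λ.0)

Term B:
  start: λ.λ.0 (λ.0) (λ.0)

Answer: SAME — A ⇓ λ.λ.0 (λ.0) (λ.0), B ⇓ λ.λ.0 (λ.0) (λ.0)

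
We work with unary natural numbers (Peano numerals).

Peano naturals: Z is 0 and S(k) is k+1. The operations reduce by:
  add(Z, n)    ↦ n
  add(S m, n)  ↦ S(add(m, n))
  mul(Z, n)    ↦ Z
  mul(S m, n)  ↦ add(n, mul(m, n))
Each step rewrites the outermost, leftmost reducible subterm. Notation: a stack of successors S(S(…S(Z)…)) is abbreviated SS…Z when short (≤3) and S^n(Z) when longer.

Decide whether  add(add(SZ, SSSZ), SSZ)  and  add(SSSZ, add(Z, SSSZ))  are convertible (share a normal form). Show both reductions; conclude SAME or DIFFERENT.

Answer: SAME — A ⇓ S^6(Z), B ⇓ S^6(Z)

Derivation:
Term A:
  start: add(add(SZ, SSSZ), SSZ)
  [1] add(S(add(Z, SSSZ)), SSZ)
  [2] S(add(add(Z, SSSZ), SSZ))
  [3] S(add(SSSZ, SSZ))
  [4] S(S(add(SSZ, SSZ)))
  [5] S(S(S(add(SZ, SSZ))))
  [6] S(S(S(S(add(Z, SSZ)))))
  [7] S^6(Z)

Term B:
  start: add(SSSZ, add(Z, SSSZ))
  [1] S(add(SSZ, add(Z, SSSZ)))
  [2] S(S(add(SZ, add(Z, SSSZ))))
  [3] S(S(S(add(Z, add(Z, SSSZ)))))
  [4] S(S(S(add(Z, SSSZ))))
  [5] S^6(Z)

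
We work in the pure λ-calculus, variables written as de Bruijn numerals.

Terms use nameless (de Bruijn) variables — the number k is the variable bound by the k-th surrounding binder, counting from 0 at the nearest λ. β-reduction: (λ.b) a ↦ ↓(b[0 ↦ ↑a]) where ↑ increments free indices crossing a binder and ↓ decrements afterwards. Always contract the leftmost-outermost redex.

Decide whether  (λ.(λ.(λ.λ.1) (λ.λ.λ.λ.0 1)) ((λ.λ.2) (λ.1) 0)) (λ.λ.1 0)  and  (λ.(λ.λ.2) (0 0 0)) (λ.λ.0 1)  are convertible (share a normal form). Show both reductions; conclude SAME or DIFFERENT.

Answer: DIFFERENT — A ⇓ λ.λ.λ.λ.λ.0 1, B ⇓ λ.λ.λ.0 1

Derivation:
Term A:
  start: (λ.(λ.(λ.λ.1) (λ.λ.λ.λ.0 1)) ((λ.λ.2) (λ.1) 0)) (λ.λ.1 0)
  step 1: (λ.(λ.λ.1) (λ.λ.λ.λ.0 1)) ((λ.λ.λ.λ.1 0) (λ.λ.λ.1 0) (λ.λ.1 0))
  step 2: (λ.λ.1) (λ.λ.λ.λ.0 1)
  step 3: λ.λ.λ.λ.λ.0 1

Term B:
  start: (λ.(λ.λ.2) (0 0 0)) (λ.λ.0 1)
  step 1: (λ.λ.λ.λ.0 1) ((λ.λ.0 1) (λ.λ.0 1) (λ.λ.0 1))
  step 2: λ.λ.λ.0 1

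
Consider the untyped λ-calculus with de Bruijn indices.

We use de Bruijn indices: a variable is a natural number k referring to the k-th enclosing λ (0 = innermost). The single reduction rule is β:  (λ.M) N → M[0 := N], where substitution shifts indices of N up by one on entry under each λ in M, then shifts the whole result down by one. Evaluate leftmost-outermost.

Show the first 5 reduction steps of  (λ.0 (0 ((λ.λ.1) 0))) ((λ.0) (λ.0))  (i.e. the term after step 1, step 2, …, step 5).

Answer: after 5 steps: (λ.λ.1) ((λ.0) (λ.0))

Reduction:
  start: (λ.0 (0 ((λ.λ.1) 0))) ((λ.0) (λ.0))
  →1  (λ.0) (λ.0) ((λ.0) (λ.0) ((λ.λ.1) ((λ.0) (λ.0))))
  →2  (λ.0) ((λ.0) (λ.0) ((λ.λ.1) ((λ.0) (λ.0))))
  →3  (λ.0) (λ.0) ((λ.λ.1) ((λ.0) (λ.0)))
  →4  (λ.0) ((λ.λ.1) ((λ.0) (λ.0)))
  →5  (λ.λ.1) ((λ.0) (λ.0))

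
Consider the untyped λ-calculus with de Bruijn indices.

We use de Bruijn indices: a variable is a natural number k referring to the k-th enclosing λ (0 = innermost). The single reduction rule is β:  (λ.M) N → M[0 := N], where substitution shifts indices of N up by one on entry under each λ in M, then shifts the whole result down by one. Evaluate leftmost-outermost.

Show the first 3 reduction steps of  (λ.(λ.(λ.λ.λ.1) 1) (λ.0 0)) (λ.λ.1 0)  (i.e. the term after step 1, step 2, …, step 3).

Answer: after 3 steps: λ.λ.1

Reduction:
  start: (λ.(λ.(λ.λ.λ.1) 1) (λ.0 0)) (λ.λ.1 0)
  →1  (λ.(λ.λ.λ.1) (λ.λ.1 0)) (λ.0 0)
  →2  (λ.λ.λ.1) (λ.λ.1 0)
  →3  λ.λ.1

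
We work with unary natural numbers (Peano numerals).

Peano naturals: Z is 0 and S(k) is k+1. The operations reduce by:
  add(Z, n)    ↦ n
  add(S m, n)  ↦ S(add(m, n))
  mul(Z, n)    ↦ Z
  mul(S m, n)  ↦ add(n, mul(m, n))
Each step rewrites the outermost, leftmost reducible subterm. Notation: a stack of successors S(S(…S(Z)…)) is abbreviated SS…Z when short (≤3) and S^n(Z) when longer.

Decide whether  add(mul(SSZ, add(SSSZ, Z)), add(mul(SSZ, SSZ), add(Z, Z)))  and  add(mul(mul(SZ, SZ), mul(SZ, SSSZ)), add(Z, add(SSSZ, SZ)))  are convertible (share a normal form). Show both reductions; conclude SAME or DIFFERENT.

Term A:
  start: add(mul(SSZ, add(SSSZ, Z)), add(mul(SSZ, SSZ), add(Z, Z)))
  →1  add(add(add(SSSZ, Z), mul(SZ, add(SSSZ, Z))), add(mul(SSZ, SSZ), add(Z, Z)))
  →2  add(add(S(add(SSZ, Z)), mul(SZ, add(SSSZ, Z))), add(mul(SSZ, SSZ), add(Z, Z)))
  →3  add(S(add(add(SSZ, Z), mul(SZ, add(SSSZ, Z)))), add(mul(SSZ, SSZ), add(Z, Z)))
  →4  S(add(add(add(SSZ, Z), mul(SZ, add(SSSZ, Z))), add(mul(SSZ, SSZ), add(Z, Z))))
  →5  S(add(add(S(add(SZ, Z)), mul(SZ, add(SSSZ, Z))), add(mul(SSZ, SSZ), add(Z, Z))))
  →6  S(add(S(add(add(SZ, Z), mul(SZ, add(SSSZ, Z)))), add(mul(SSZ, SSZ), add(Z, Z))))
  →7  S(S(add(add(add(SZ, Z), mul(SZ, add(SSSZ, Z))), add(mul(SSZ, SSZ), add(Z, Z)))))
  →8  S(S(add(add(S(add(Z, Z)), mul(SZ, add(SSSZ, Z))), add(mul(SSZ, SSZ), add(Z, Z)))))
  →9  S(S(add(S(add(add(Z, Z), mul(SZ, add(SSSZ, Z)))), add(mul(SSZ, SSZ), add(Z, Z)))))
  →10  S(S(S(add(add(add(Z, Z), mul(SZ, add(SSSZ, Z))), add(mul(SSZ, SSZ), add(Z, Z))))))
  →11  S(S(S(add(add(Z, mul(SZ, add(SSSZ, Z))), add(mul(SSZ, SSZ), add(Z, Z))))))
  →12  S(S(S(add(mul(SZ, add(SSSZ, Z)), add(mul(SSZ, SSZ), add(Z, Z))))))
  →13  S(S(S(add(add(add(SSSZ, Z), mul(Z, add(SSSZ, Z))), add(mul(SSZ, SSZ), add(Z, Z))))))
  →14  S(S(S(add(add(S(add(SSZ, Z)), mul(Z, add(SSSZ, Z))), add(mul(SSZ, SSZ), add(Z, Z))))))
  →15  S(S(S(add(S(add(add(SSZ, Z), mul(Z, add(SSSZ, Z)))), add(mul(SSZ, SSZ), add(Z, Z))))))
  →16  S(S(S(S(add(add(add(SSZ, Z), mul(Z, add(SSSZ, Z))), add(mul(SSZ, SSZ), add(Z, Z)))))))
  →17  S(S(S(S(add(add(S(add(SZ, Z)), mul(Z, add(SSSZ, Z))), add(mul(SSZ, SSZ), add(Z, Z)))))))
  →18  S(S(S(S(add(S(add(add(SZ, Z), mul(Z, add(SSSZ, Z)))), add(mul(SSZ, SSZ), add(Z, Z)))))))
  →19  S(S(S(S(S(add(add(add(SZ, Z), mul(Z, add(SSSZ, Z))), add(mul(SSZ, SSZ), add(Z, Z))))))))
  →20  S(S(S(S(S(add(add(S(add(Z, Z)), mul(Z, add(SSSZ, Z))), add(mul(SSZ, SSZ), add(Z, Z))))))))
  →21  S(S(S(S(S(add(S(add(add(Z, Z), mul(Z, add(SSSZ, Z)))), add(mul(SSZ, SSZ), add(Z, Z))))))))
  →22  S(S(S(S(S(S(add(add(add(Z, Z), mul(Z, add(SSSZ, Z))), add(mul(SSZ, SSZ), add(Z, Z)))))))))
  →23  S(S(S(S(S(S(add(add(Z, mul(Z, add(SSSZ, Z))), add(mul(SSZ, SSZ), add(Z, Z)))))))))
  →24  S(S(S(S(S(S(add(mul(Z, add(SSSZ, Z)), add(mul(SSZ, SSZ), add(Z, Z)))))))))
  →25  S(S(S(S(S(S(add(Z, add(mul(SSZ, SSZ), add(Z, Z)))))))))
  →26  S(S(S(S(S(S(add(mul(SSZ, SSZ), add(Z, Z))))))))
  →27  S(S(S(S(S(S(add(add(SSZ, mul(SZ, SSZ)), add(Z, Z))))))))
  →28  S(S(S(S(S(S(add(S(add(SZ, mul(SZ, SSZ))), add(Z, Z))))))))
  →29  S(S(S(S(S(S(S(add(add(SZ, mul(SZ, SSZ)), add(Z, Z)))))))))
  →30  S(S(S(S(S(S(S(add(S(add(Z, mul(SZ, SSZ))), add(Z, Z)))))))))
  →31  S(S(S(S(S(S(S(S(add(add(Z, mul(SZ, SSZ)), add(Z, Z))))))))))
  →32  S(S(S(S(S(S(S(S(add(mul(SZ, SSZ), add(Z, Z))))))))))
  →33  S(S(S(S(S(S(S(S(add(add(SSZ, mul(Z, SSZ)), add(Z, Z))))))))))
  →34  S(S(S(S(S(S(S(S(add(S(add(SZ, mul(Z, SSZ))), add(Z, Z))))))))))
  →35  S(S(S(S(S(S(S(S(S(add(add(SZ, mul(Z, SSZ)), add(Z, Z)))))))))))
  →36  S(S(S(S(S(S(S(S(S(add(S(add(Z, mul(Z, SSZ))), add(Z, Z)))))))))))
  →37  S(S(S(S(S(S(S(S(S(S(add(add(Z, mul(Z, SSZ)), add(Z, Z))))))))))))
  →38  S(S(S(S(S(S(S(S(S(S(add(mul(Z, SSZ), add(Z, Z))))))))))))
  →39  S(S(S(S(S(S(S(S(S(S(add(Z, add(Z, Z))))))))))))
  →40  S(S(S(S(S(S(S(S(S(S(add(Z, Z)))))))))))
  →41  S^10(Z)

Term B:
  start: add(mul(mul(SZ, SZ), mul(SZ, SSSZ)), add(Z, add(SSSZ, SZ)))
  →1  add(mul(add(SZ, mul(Z, SZ)), mul(SZ, SSSZ)), add(Z, add(SSSZ, SZ)))
  →2  add(mul(S(add(Z, mul(Z, SZ))), mul(SZ, SSSZ)), add(Z, add(SSSZ, SZ)))
  →3  add(add(mul(SZ, SSSZ), mul(add(Z, mul(Z, SZ)), mul(SZ, SSSZ))), add(Z, add(SSSZ, SZ)))
  →4  add(add(add(SSSZ, mul(Z, SSSZ)), mul(add(Z, mul(Z, SZ)), mul(SZ, SSSZ))), add(Z, add(SSSZ, SZ)))
  →5  add(add(S(add(SSZ, mul(Z, SSSZ))), mul(add(Z, mul(Z, SZ)), mul(SZ, SSSZ))), add(Z, add(SSSZ, SZ)))
  →6  add(S(add(add(SSZ, mul(Z, SSSZ)), mul(add(Z, mul(Z, SZ)), mul(SZ, SSSZ)))), add(Z, add(SSSZ, SZ)))
  →7  S(add(add(add(SSZ, mul(Z, SSSZ)), mul(add(Z, mul(Z, SZ)), mul(SZ, SSSZ))), add(Z, add(SSSZ, SZ))))
  →8  S(add(add(S(add(SZ, mul(Z, SSSZ))), mul(add(Z, mul(Z, SZ)), mul(SZ, SSSZ))), add(Z, add(SSSZ, SZ))))
  →9  S(add(S(add(add(SZ, mul(Z, SSSZ)), mul(add(Z, mul(Z, SZ)), mul(SZ, SSSZ)))), add(Z, add(SSSZ, SZ))))
  →10  S(S(add(add(add(SZ, mul(Z, SSSZ)), mul(add(Z, mul(Z, SZ)), mul(SZ, SSSZ))), add(Z, add(SSSZ, SZ)))))
  →11  S(S(add(add(S(add(Z, mul(Z, SSSZ))), mul(add(Z, mul(Z, SZ)), mul(SZ, SSSZ))), add(Z, add(SSSZ, SZ)))))
  →12  S(S(add(S(add(add(Z, mul(Z, SSSZ)), mul(add(Z, mul(Z, SZ)), mul(SZ, SSSZ)))), add(Z, add(SSSZ, SZ)))))
  →13  S(S(S(add(add(add(Z, mul(Z, SSSZ)), mul(add(Z, mul(Z, SZ)), mul(SZ, SSSZ))), add(Z, add(SSSZ, SZ))))))
  →14  S(S(S(add(add(mul(Z, SSSZ), mul(add(Z, mul(Z, SZ)), mul(SZ, SSSZ))), add(Z, add(SSSZ, SZ))))))
  →15  S(S(S(add(add(Z, mul(add(Z, mul(Z, SZ)), mul(SZ, SSSZ))), add(Z, add(SSSZ, SZ))))))
  →16  S(S(S(add(mul(add(Z, mul(Z, SZ)), mul(SZ, SSSZ)), add(Z, add(SSSZ, SZ))))))
  →17  S(S(S(add(mul(mul(Z, SZ), mul(SZ, SSSZ)), add(Z, add(SSSZ, SZ))))))
  →18  S(S(S(add(mul(Z, mul(SZ, SSSZ)), add(Z, add(SSSZ, SZ))))))
  →19  S(S(S(add(Z, add(Z, add(SSSZ, SZ))))))
  →20  S(S(S(add(Z, add(SSSZ, SZ)))))
  →21  S(S(S(add(SSSZ, SZ))))
  →22  S(S(S(S(add(SSZ, SZ)))))
  →23  S(S(S(S(S(add(SZ, SZ))))))
  →24  S(S(S(S(S(S(add(Z, SZ)))))))
  →25  S^7(Z)

Answer: DIFFERENT — A ⇓ S^10(Z), B ⇓ S^7(Z)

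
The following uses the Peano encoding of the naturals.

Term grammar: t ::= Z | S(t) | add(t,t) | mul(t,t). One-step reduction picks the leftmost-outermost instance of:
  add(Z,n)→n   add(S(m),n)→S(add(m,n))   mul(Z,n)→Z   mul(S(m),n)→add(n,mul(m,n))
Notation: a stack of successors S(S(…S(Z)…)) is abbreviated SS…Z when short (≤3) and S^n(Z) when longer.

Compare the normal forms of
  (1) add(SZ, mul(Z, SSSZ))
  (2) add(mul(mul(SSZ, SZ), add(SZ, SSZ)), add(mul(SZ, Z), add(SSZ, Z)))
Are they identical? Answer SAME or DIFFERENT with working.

Answer: DIFFERENT — A ⇓ SZ, B ⇓ S^8(Z)

Reduction:
Term A:
  start: add(SZ, mul(Z, SSSZ))
  step 1: S(add(Z, mul(Z, SSSZ)))
  step 2: S(mul(Z, SSSZ))
  step 3: SZ

Term B:
  start: add(mul(mul(SSZ, SZ), add(SZ, SSZ)), add(mul(SZ, Z), add(SSZ, Z)))
  step 1: add(mul(add(SZ, mul(SZ, SZ)), add(SZ, SSZ)), add(mul(SZ, Z), add(SSZ, Z)))
  step 2: add(mul(S(add(Z, mul(SZ, SZ))), add(SZ, SSZ)), add(mul(SZ, Z), add(SSZ, Z)))
  step 3: add(add(add(SZ, SSZ), mul(add(Z, mul(SZ, SZ)), add(SZ, SSZ))), add(mul(SZ, Z), add(SSZ, Z)))
  step 4: add(add(S(add(Z, SSZ)), mul(add(Z, mul(SZ, SZ)), add(SZ, SSZ))), add(mul(SZ, Z), add(SSZ, Z)))
  step 5: add(S(add(add(Z, SSZ), mul(add(Z, mul(SZ, SZ)), add(SZ, SSZ)))), add(mul(SZ, Z), add(SSZ, Z)))
  step 6: S(add(add(add(Z, SSZ), mul(add(Z, mul(SZ, SZ)), add(SZ, SSZ))), add(mul(SZ, Z), add(SSZ, Z))))
  step 7: S(add(add(SSZ, mul(add(Z, mul(SZ, SZ)), add(SZ, SSZ))), add(mul(SZ, Z), add(SSZ, Z))))
  step 8: S(add(S(add(SZ, mul(add(Z, mul(SZ, SZ)), add(SZ, SSZ)))), add(mul(SZ, Z), add(SSZ, Z))))
  step 9: S(S(add(add(SZ, mul(add(Z, mul(SZ, SZ)), add(SZ, SSZ))), add(mul(SZ, Z), add(SSZ, Z)))))
  step 10: S(S(add(S(add(Z, mul(add(Z, mul(SZ, SZ)), add(SZ, SSZ)))), add(mul(SZ, Z), add(SSZ, Z)))))
  step 11: S(S(S(add(add(Z, mul(add(Z, mul(SZ, SZ)), add(SZ, SSZ))), add(mul(SZ, Z), add(SSZ, Z))))))
  step 12: S(S(S(add(mul(add(Z, mul(SZ, SZ)), add(SZ, SSZ)), add(mul(SZ, Z), add(SSZ, Z))))))
  step 13: S(S(S(add(mul(mul(SZ, SZ), add(SZ, SSZ)), add(mul(SZ, Z), add(SSZ, Z))))))
  step 14: S(S(S(add(mul(add(SZ, mul(Z, SZ)), add(SZ, SSZ)), add(mul(SZ, Z), add(SSZ, Z))))))
  step 15: S(S(S(add(mul(S(add(Z, mul(Z, SZ))), add(SZ, SSZ)), add(mul(SZ, Z), add(SSZ, Z))))))
  step 16: S(S(S(add(add(add(SZ, SSZ), mul(add(Z, mul(Z, SZ)), add(SZ, SSZ))), add(mul(SZ, Z), add(SSZ, Z))))))
  step 17: S(S(S(add(add(S(add(Z, SSZ)), mul(add(Z, mul(Z, SZ)), add(SZ, SSZ))), add(mul(SZ, Z), add(SSZ, Z))))))
  step 18: S(S(S(add(S(add(add(Z, SSZ), mul(add(Z, mul(Z, SZ)), add(SZ, SSZ)))), add(mul(SZ, Z), add(SSZ, Z))))))
  step 19: S(S(S(S(add(add(add(Z, SSZ), mul(add(Z, mul(Z, SZ)), add(SZ, SSZ))), add(mul(SZ, Z), add(SSZ, Z)))))))
  step 20: S(S(S(S(add(add(SSZ, mul(add(Z, mul(Z, SZ)), add(SZ, SSZ))), add(mul(SZ, Z), add(SSZ, Z)))))))
  step 21: S(S(S(S(add(S(add(SZ, mul(add(Z, mul(Z, SZ)), add(SZ, SSZ)))), add(mul(SZ, Z), add(SSZ, Z)))))))
  step 22: S(S(S(S(S(add(add(SZ, mul(add(Z, mul(Z, SZ)), add(SZ, SSZ))), add(mul(SZ, Z), add(SSZ, Z))))))))
  step 23: S(S(S(S(S(add(S(add(Z, mul(add(Z, mul(Z, SZ)), add(SZ, SSZ)))), add(mul(SZ, Z), add(SSZ, Z))))))))
  step 24: S(S(S(S(S(S(add(add(Z, mul(add(Z, mul(Z, SZ)), add(SZ, SSZ))), add(mul(SZ, Z), add(SSZ, Z)))))))))
  step 25: S(S(S(S(S(S(add(mul(add(Z, mul(Z, SZ)), add(SZ, SSZ)), add(mul(SZ, Z), add(SSZ, Z)))))))))
  step 26: S(S(S(S(S(S(add(mul(mul(Z, SZ), add(SZ, SSZ)), add(mul(SZ, Z), add(SSZ, Z)))))))))
  step 27: S(S(S(S(S(S(add(mul(Z, add(SZ, SSZ)), add(mul(SZ, Z), add(SSZ, Z)))))))))
  step 28: S(S(S(S(S(S(add(Z, add(mul(SZ, Z), add(SSZ, Z)))))))))
  step 29: S(S(S(S(S(S(add(mul(SZ, Z), add(SSZ, Z))))))))
  step 30: S(S(S(S(S(S(add(add(Z, mul(Z, Z)), add(SSZ, Z))))))))
  step 31: S(S(S(S(S(S(add(mul(Z, Z), add(SSZ, Z))))))))
  step 32: S(S(S(S(S(S(add(Z, add(SSZ, Z))))))))
  step 33: S(S(S(S(S(S(add(SSZ, Z)))))))
  step 34: S(S(S(S(S(S(S(add(SZ, Z))))))))
  step 35: S(S(S(S(S(S(S(S(add(Z, Z)))))))))
  step 36: S^8(Z)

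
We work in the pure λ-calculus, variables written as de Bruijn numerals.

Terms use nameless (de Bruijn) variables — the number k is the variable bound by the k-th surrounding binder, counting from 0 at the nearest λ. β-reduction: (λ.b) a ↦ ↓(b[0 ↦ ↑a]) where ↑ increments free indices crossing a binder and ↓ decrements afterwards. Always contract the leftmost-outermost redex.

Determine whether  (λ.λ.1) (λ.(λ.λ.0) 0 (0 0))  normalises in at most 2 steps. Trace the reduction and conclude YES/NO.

  start: (λ.λ.1) (λ.(λ.λ.0) 0 (0 0))
  step 1: λ.λ.(λ.λ.0) 0 (0 0)
  step 2: λ.λ.(λ.0) (0 0)

Answer: NO — after 2 steps the term is λ.λ.(λ.0) (0 0), not yet normal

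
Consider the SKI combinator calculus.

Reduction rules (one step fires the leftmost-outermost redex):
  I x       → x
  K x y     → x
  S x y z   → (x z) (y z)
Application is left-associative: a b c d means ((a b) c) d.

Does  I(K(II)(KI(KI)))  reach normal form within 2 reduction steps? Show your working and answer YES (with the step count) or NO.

Answer: NO — after 2 steps the term is II, not yet normal

Reduction:
  start: I(K(II)(KI(KI)))
  →1  K(II)(KI(KI))
  →2  II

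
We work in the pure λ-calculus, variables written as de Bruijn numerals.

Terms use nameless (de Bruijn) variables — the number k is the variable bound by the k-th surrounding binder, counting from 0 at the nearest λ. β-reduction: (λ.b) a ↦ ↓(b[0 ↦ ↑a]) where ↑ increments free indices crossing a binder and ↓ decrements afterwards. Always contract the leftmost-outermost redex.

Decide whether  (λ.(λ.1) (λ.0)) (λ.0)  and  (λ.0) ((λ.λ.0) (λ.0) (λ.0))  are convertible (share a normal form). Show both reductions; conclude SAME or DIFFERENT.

Term A:
  start: (λ.(λ.1) (λ.0)) (λ.0)
  step 1: (λ.λ.0) (λ.0)
  step 2: λ.0

Term B:
  start: (λ.0) ((λ.λ.0) (λ.0) (λ.0))
  step 1: (λ.λ.0) (λ.0) (λ.0)
  step 2: (λ.0) (λ.0)
  step 3: λ.0

Answer: SAME — A ⇓ λ.0, B ⇓ λ.0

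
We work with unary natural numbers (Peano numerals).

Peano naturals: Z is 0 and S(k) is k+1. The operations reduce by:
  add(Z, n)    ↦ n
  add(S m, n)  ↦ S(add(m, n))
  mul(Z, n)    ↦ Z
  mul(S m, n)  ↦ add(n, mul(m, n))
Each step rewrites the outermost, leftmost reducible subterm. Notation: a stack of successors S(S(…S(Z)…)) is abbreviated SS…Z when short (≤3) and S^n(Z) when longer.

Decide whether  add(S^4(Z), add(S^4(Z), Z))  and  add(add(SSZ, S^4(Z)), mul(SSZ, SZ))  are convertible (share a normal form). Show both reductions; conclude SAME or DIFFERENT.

Answer: SAME — A ⇓ S^8(Z), B ⇓ S^8(Z)

Derivation:
Term A:
  start: add(S^4(Z), add(S^4(Z), Z))
  step 1: S(add(SSSZ, add(S^4(Z), Z)))
  step 2: S(S(add(SSZ, add(S^4(Z), Z))))
  step 3: S(S(S(add(SZ, add(S^4(Z), Z)))))
  step 4: S(S(S(S(add(Z, add(S^4(Z), Z))))))
  step 5: S(S(S(S(add(S^4(Z), Z)))))
  step 6: S(S(S(S(S(add(SSSZ, Z))))))
  step 7: S(S(S(S(S(S(add(SSZ, Z)))))))
  step 8: S(S(S(S(S(S(S(add(SZ, Z))))))))
  step 9: S(S(S(S(S(S(S(S(add(Z, Z)))))))))
  step 10: S^8(Z)

Term B:
  start: add(add(SSZ, S^4(Z)), mul(SSZ, SZ))
  step 1: add(S(add(SZ, S^4(Z))), mul(SSZ, SZ))
  step 2: S(add(add(SZ, S^4(Z)), mul(SSZ, SZ)))
  step 3: S(add(S(add(Z, S^4(Z))), mul(SSZ, SZ)))
  step 4: S(S(add(add(Z, S^4(Z)), mul(SSZ, SZ))))
  step 5: S(S(add(S^4(Z), mul(SSZ, SZ))))
  step 6: S(S(S(add(SSSZ, mul(SSZ, SZ)))))
  step 7: S(S(S(S(add(SSZ, mul(SSZ, SZ))))))
  step 8: S(S(S(S(S(add(SZ, mul(SSZ, SZ)))))))
  step 9: S(S(S(S(S(S(add(Z, mul(SSZ, SZ))))))))
  step 10: S(S(S(S(S(S(mul(SSZ, SZ)))))))
  step 11: S(S(S(S(S(S(add(SZ, mul(SZ, SZ))))))))
  step 12: S(S(S(S(S(S(S(add(Z, mul(SZ, SZ)))))))))
  step 13: S(S(S(S(S(S(S(mul(SZ, SZ))))))))
  step 14: S(S(S(S(S(S(S(add(SZ, mul(Z, SZ)))))))))
  step 15: S(S(S(S(S(S(S(S(add(Z, mul(Z, SZ))))))))))
  step 16: S(S(S(S(S(S(S(S(mul(Z, SZ)))))))))
  step 17: S^8(Z)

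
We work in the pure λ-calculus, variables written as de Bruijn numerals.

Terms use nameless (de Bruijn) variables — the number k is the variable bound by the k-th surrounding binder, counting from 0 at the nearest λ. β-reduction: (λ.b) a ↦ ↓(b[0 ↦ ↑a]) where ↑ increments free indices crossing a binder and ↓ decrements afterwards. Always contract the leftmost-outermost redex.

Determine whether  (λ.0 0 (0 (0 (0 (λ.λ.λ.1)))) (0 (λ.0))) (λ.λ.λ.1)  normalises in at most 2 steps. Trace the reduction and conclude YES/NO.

  start: (λ.0 0 (0 (0 (0 (λ.λ.λ.1)))) (0 (λ.0))) (λ.λ.λ.1)
  step 1: (λ.λ.λ.1) (λ.λ.λ.1) ((λ.λ.λ.1) ((λ.λ.λ.1) ((λ.λ.λ.1) (λ.λ.λ.1)))) ((λ.λ.λ.1) (λ.0))
  step 2: (λ.λ.1) ((λ.λ.λ.1) ((λ.λ.λ.1) ((λ.λ.λ.1) (λ.λ.λ.1)))) ((λ.λ.λ.1) (λ.0))

Answer: NO — after 2 steps the term is (λ.λ.1) ((λ.λ.λ.1) ((λ.λ.λ.1) ((λ.λ.λ.1) (λ.λ.λ.1)))) ((λ.λ.λ.1) (λ.0)), not yet normal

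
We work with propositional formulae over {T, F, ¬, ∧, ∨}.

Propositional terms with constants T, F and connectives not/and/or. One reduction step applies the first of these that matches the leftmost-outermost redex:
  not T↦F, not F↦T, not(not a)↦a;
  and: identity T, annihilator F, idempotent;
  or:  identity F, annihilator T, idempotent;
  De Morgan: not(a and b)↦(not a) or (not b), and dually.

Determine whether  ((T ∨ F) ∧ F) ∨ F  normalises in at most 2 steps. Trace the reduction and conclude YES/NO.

  start: ((T ∨ F) ∧ F) ∨ F
  →1  (T ∨ F) ∧ F
  →2  F

Answer: YES — reaches normal form F in 2 ≤ 2 steps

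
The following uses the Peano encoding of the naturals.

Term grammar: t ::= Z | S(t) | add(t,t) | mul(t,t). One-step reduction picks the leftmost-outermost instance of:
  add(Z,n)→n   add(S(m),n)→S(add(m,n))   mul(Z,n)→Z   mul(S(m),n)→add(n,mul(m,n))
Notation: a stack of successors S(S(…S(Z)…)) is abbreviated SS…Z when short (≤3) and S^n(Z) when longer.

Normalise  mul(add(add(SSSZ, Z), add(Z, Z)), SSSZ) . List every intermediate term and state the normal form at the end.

  start: mul(add(add(SSSZ, Z), add(Z, Z)), SSSZ)
  step 1: mul(add(S(add(SSZ, Z)), add(Z, Z)), SSSZ)
  step 2: mul(S(add(add(SSZ, Z), add(Z, Z))), SSSZ)
  step 3: add(SSSZ, mul(add(add(SSZ, Z), add(Z, Z)), SSSZ))
  step 4: S(add(SSZ, mul(add(add(SSZ, Z), add(Z, Z)), SSSZ)))
  step 5: S(S(add(SZ, mul(add(add(SSZ, Z), add(Z, Z)), SSSZ))))
  step 6: S(S(S(add(Z, mul(add(add(SSZ, Z), add(Z, Z)), SSSZ)))))
  step 7: S(S(S(mul(add(add(SSZ, Z), add(Z, Z)), SSSZ))))
  step 8: S(S(S(mul(add(S(add(SZ, Z)), add(Z, Z)), SSSZ))))
  step 9: S(S(S(mul(S(add(add(SZ, Z), add(Z, Z))), SSSZ))))
  step 10: S(S(S(add(SSSZ, mul(add(add(SZ, Z), add(Z, Z)), SSSZ)))))
  step 11: S(S(S(S(add(SSZ, mul(add(add(SZ, Z), add(Z, Z)), SSSZ))))))
  step 12: S(S(S(S(S(add(SZ, mul(add(add(SZ, Z), add(Z, Z)), SSSZ)))))))
  step 13: S(S(S(S(S(S(add(Z, mul(add(add(SZ, Z), add(Z, Z)), SSSZ))))))))
  step 14: S(S(S(S(S(S(mul(add(add(SZ, Z), add(Z, Z)), SSSZ)))))))
  step 15: S(S(S(S(S(S(mul(add(S(add(Z, Z)), add(Z, Z)), SSSZ)))))))
  step 16: S(S(S(S(S(S(mul(S(add(add(Z, Z), add(Z, Z))), SSSZ)))))))
  step 17: S(S(S(S(S(S(add(SSSZ, mul(add(add(Z, Z), add(Z, Z)), SSSZ))))))))
  step 18: S(S(S(S(S(S(S(add(SSZ, mul(add(add(Z, Z), add(Z, Z)), SSSZ)))))))))
  step 19: S(S(S(S(S(S(S(S(add(SZ, mul(add(add(Z, Z), add(Z, Z)), SSSZ))))))))))
  step 20: S(S(S(S(S(S(S(S(S(add(Z, mul(add(add(Z, Z), add(Z, Z)), SSSZ)))))))))))
  step 21: S(S(S(S(S(S(S(S(S(mul(add(add(Z, Z), add(Z, Z)), SSSZ))))))))))
  step 22: S(S(S(S(S(S(S(S(S(mul(add(Z, add(Z, Z)), SSSZ))))))))))
  step 23: S(S(S(S(S(S(S(S(S(mul(add(Z, Z), SSSZ))))))))))
  step 24: S(S(S(S(S(S(S(S(S(mul(Z, SSSZ))))))))))
  step 25: S^9(Z)

Answer: normal form = S^9(Z)  (in 25 steps)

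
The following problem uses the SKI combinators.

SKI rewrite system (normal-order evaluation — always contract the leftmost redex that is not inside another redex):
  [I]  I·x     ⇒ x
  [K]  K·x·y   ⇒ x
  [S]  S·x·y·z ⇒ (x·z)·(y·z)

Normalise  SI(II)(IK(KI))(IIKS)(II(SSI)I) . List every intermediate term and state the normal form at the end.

  start: SI(II)(IK(KI))(IIKS)(II(SSI)I)
  [1] I(IK(KI))(II(IK(KI)))(IIKS)(II(SSI)I)
  [2] IK(KI)(II(IK(KI)))(IIKS)(II(SSI)I)
  [3] K(KI)(II(IK(KI)))(IIKS)(II(SSI)I)
  [4] KI(IIKS)(II(SSI)I)
  [5] I(II(SSI)I)
  [6] II(SSI)I
  [7] I(SSI)I
  [8] SSII
  [9] SI(II)
  [10] SII

Answer: normal form = SII  (in 10 steps)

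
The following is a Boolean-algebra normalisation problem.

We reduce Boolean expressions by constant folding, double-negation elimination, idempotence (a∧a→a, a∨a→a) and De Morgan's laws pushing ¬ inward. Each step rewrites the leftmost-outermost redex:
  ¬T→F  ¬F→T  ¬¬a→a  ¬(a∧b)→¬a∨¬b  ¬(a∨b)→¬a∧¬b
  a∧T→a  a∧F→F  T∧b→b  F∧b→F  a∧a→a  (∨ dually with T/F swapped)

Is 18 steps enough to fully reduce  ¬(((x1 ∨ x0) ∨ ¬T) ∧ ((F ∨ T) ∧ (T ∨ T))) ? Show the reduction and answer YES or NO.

  start: ¬(((x1 ∨ x0) ∨ ¬T) ∧ ((F ∨ T) ∧ (T ∨ T)))
  [1] ¬((x1 ∨ x0) ∨ ¬T) ∨ ¬((F ∨ T) ∧ (T ∨ T))
  [2] (¬(x1 ∨ x0) ∧ ¬¬T) ∨ ¬((F ∨ T) ∧ (T ∨ T))
  [3] ((¬x1 ∧ ¬x0) ∧ ¬¬T) ∨ ¬((F ∨ T) ∧ (T ∨ T))
  [4] ((¬x1 ∧ ¬x0) ∧ T) ∨ ¬((F ∨ T) ∧ (T ∨ T))
  [5] (¬x1 ∧ ¬x0) ∨ ¬((F ∨ T) ∧ (T ∨ T))
  [6] (¬x1 ∧ ¬x0) ∨ (¬(F ∨ T) ∨ ¬(T ∨ T))
  [7] (¬x1 ∧ ¬x0) ∨ ((¬F ∧ ¬T) ∨ ¬(T ∨ T))
  [8] (¬x1 ∧ ¬x0) ∨ ((T ∧ ¬T) ∨ ¬(T ∨ T))
  [9] (¬x1 ∧ ¬x0) ∨ (¬T ∨ ¬(T ∨ T))
  [10] (¬x1 ∧ ¬x0) ∨ (F ∨ ¬(T ∨ T))
  [11] (¬x1 ∧ ¬x0) ∨ ¬(T ∨ T)
  [12] (¬x1 ∧ ¬x0) ∨ (¬T ∧ ¬T)
  [13] (¬x1 ∧ ¬x0) ∨ ¬T
  [14] (¬x1 ∧ ¬x0) ∨ F
  [15] ¬x1 ∧ ¬x0

Answer: YES — reaches normal form ¬x1 ∧ ¬x0 in 15 ≤ 18 steps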